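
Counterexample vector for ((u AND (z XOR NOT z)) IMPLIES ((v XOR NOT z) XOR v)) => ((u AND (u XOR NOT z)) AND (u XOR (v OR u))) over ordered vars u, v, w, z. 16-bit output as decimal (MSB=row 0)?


F1 = ((u AND (z XOR NOT z)) IMPLIES ((v XOR NOT z) XOR v))
F2 = ((u AND (u XOR NOT z)) AND (u XOR (v OR u)))
Counterexample to F1=>F2 is where F1=1 and F2=0.
Evaluate each row (bits = u,v,w,z, MSB first):
  row 0 [0000]: F1=1 F2=0 -> F1&~F2 -> 1
  row 1 [0001]: F1=1 F2=0 -> F1&~F2 -> 1
  row 2 [0010]: F1=1 F2=0 -> F1&~F2 -> 1
  row 3 [0011]: F1=1 F2=0 -> F1&~F2 -> 1
  row 4 [0100]: F1=1 F2=0 -> F1&~F2 -> 1
  row 5 [0101]: F1=1 F2=0 -> F1&~F2 -> 1
  row 6 [0110]: F1=1 F2=0 -> F1&~F2 -> 1
  row 7 [0111]: F1=1 F2=0 -> F1&~F2 -> 1
  row 8 [1000]: F1=1 F2=0 -> F1&~F2 -> 1
  row 9 [1001]: F1=0 F2=0 -> F1&~F2 -> 0
  row 10 [1010]: F1=1 F2=0 -> F1&~F2 -> 1
  row 11 [1011]: F1=0 F2=0 -> F1&~F2 -> 0
  row 12 [1100]: F1=1 F2=0 -> F1&~F2 -> 1
  row 13 [1101]: F1=0 F2=0 -> F1&~F2 -> 0
  row 14 [1110]: F1=1 F2=0 -> F1&~F2 -> 1
  row 15 [1111]: F1=0 F2=0 -> F1&~F2 -> 0
Full result column, 4 rows per line (u,v fixed per line; w,z runs 00..11 left to right):
  rows 0-3 [u,v=00]: 1111  = hex F
  rows 4-7 [u,v=01]: 1111  = hex F
  rows 8-11 [u,v=10]: 1010  = hex A
  rows 12-15 [u,v=11]: 1010  = hex A
Counterexample vector (row 0 .. row 15) = 1111111110101010
Output column grouped in 4s = 1111 1111 1010 1010 = 0xFFAA
Convert to decimal digit by digit (value = value*16 + digit):
  F -> 15
  15*16 + 15 (F) = 255
  255*16 + 10 (A) = 4090
  4090*16 + 10 (A) = 65450
Decimal = 65450

65450


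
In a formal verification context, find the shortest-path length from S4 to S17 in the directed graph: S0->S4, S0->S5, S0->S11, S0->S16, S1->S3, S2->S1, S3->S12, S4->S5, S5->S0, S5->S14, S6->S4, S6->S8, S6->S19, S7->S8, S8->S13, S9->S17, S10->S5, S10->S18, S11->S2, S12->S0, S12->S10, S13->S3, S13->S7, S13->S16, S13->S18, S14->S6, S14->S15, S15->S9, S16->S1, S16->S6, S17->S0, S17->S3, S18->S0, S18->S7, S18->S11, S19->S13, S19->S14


BFS layer-by-layer from S4:
  dist 0: {S4}
  dist 1: {S5}
  dist 2: {S0, S14}
  dist 3: {S6, S11, S15, S16}
  dist 4: {S1, S2, S8, S9, S19}
  dist 5: {S3, S13, S17}
  -> S17 reached at distance 5
Shortest path length = 5

5


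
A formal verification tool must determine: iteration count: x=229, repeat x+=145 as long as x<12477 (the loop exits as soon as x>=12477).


Step 1: x goes from 229 toward 12477 by 145; the body runs while x<12477, so iterations = ceil((bound-start)/step)
Step 2: Distance=12248
Step 3: ceil(12248/145)=85

85


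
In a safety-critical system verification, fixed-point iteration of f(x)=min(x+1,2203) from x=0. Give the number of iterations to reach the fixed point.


Step 1: x=0, cap=2203, increment=1
Step 2: x grows by 1 each step until capped at 2203; fixed point is x=2203
Step 3: iterations = ceil(2203/1) = 2203

2203


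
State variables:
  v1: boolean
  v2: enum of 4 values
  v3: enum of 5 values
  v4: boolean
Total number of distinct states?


State space = product of domain sizes of all variables.
Domain sizes:
  v1 (boolean): 2
  v2 (enum of 4 values): 4
  v3 (enum of 5 values): 5
  v4 (boolean): 2
Product = 2 * 4 * 5 * 2 = 80

80


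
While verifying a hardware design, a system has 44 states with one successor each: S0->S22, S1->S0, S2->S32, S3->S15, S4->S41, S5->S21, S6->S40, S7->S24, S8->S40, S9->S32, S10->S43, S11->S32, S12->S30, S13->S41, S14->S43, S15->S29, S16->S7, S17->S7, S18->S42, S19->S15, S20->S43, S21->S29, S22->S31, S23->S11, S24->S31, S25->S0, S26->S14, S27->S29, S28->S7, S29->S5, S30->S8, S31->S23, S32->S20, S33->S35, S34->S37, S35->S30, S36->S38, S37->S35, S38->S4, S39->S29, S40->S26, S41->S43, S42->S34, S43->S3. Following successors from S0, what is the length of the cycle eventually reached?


Trace from S0 until a state repeats:
  S0 -> S22 -> S31 -> S23 -> S11 -> S32 -> S20 -> S43 -> S3 -> S15 -> S29 -> S5 -> S21 -> S29
S29 first seen at step 10, revisited at step 13.
Cycle length = 13 - 10 = 3

3


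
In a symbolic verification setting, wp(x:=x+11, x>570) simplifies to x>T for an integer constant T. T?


Formula: wp(x:=E, P) = P[E/x] (substitute E for x in postcondition)
Step 1: Postcondition: x>570
Step 2: Substitute x+11 for x: x+11>570
Step 3: Solve for x: x > 570-11 = 559

559


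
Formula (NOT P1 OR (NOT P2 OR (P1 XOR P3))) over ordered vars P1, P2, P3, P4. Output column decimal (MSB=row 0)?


Formula: (NOT P1 OR (NOT P2 OR (P1 XOR P3))) over P1, P2, P3, P4 (16 rows)
Evaluate each row (bits = P1,P2,P3,P4, MSB first):
  row 0 [0000]: (NOT 0 OR (NOT 0 OR (0 XOR 0))) -> 1
  row 1 [0001]: (NOT 0 OR (NOT 0 OR (0 XOR 0))) -> 1
  row 2 [0010]: (NOT 0 OR (NOT 0 OR (0 XOR 1))) -> 1
  row 3 [0011]: (NOT 0 OR (NOT 0 OR (0 XOR 1))) -> 1
  row 4 [0100]: (NOT 0 OR (NOT 1 OR (0 XOR 0))) -> 1
  row 5 [0101]: (NOT 0 OR (NOT 1 OR (0 XOR 0))) -> 1
  row 6 [0110]: (NOT 0 OR (NOT 1 OR (0 XOR 1))) -> 1
  row 7 [0111]: (NOT 0 OR (NOT 1 OR (0 XOR 1))) -> 1
  row 8 [1000]: (NOT 1 OR (NOT 0 OR (1 XOR 0))) -> 1
  row 9 [1001]: (NOT 1 OR (NOT 0 OR (1 XOR 0))) -> 1
  row 10 [1010]: (NOT 1 OR (NOT 0 OR (1 XOR 1))) -> 1
  row 11 [1011]: (NOT 1 OR (NOT 0 OR (1 XOR 1))) -> 1
  row 12 [1100]: (NOT 1 OR (NOT 1 OR (1 XOR 0))) -> 1
  row 13 [1101]: (NOT 1 OR (NOT 1 OR (1 XOR 0))) -> 1
  row 14 [1110]: (NOT 1 OR (NOT 1 OR (1 XOR 1))) -> 0
  row 15 [1111]: (NOT 1 OR (NOT 1 OR (1 XOR 1))) -> 0
Full result column, 4 rows per line (P1,P2 fixed per line; P3,P4 runs 00..11 left to right):
  rows 0-3 [P1,P2=00]: 1111  = hex F
  rows 4-7 [P1,P2=01]: 1111  = hex F
  rows 8-11 [P1,P2=10]: 1111  = hex F
  rows 12-15 [P1,P2=11]: 1100  = hex C
Output column (row 0 .. row 15) = 1111111111111100
Output column grouped in 4s = 1111 1111 1111 1100 = 0xFFFC
Convert to decimal digit by digit (value = value*16 + digit):
  F -> 15
  15*16 + 15 (F) = 255
  255*16 + 15 (F) = 4095
  4095*16 + 12 (C) = 65532
Decimal = 65532

65532


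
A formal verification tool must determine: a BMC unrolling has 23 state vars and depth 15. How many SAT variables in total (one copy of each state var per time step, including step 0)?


BMC unrolls to depth k, creating one copy of each state var for steps 0..k.
Step count = 15 + 1 = 16 (steps 0 through 15)
Vars per step = 23
Total = 23 * 16 = 368

368


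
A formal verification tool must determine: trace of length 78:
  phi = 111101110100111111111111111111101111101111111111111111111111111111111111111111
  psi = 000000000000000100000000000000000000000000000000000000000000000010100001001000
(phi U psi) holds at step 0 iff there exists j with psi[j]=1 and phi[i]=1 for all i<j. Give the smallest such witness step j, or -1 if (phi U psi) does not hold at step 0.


(phi U psi) at 0: need smallest j with psi[j]=1 and phi[i]=1 for all i in [0,j).
Scan from step 0:
  step 0: phi=1, psi=0 -> continue
  step 1: phi=1, psi=0 -> continue
  step 2: phi=1, psi=0 -> continue
  step 3: phi=1, psi=0 -> continue
  step 4: phi=0 -> phi-prefix broken from here
  step 15: psi=1 but phi already failed -> not a witness
  step 64: psi=1 but phi already failed -> not a witness
  step 66: psi=1 but phi already failed -> not a witness
  step 71: psi=1 but phi already failed -> not a witness
  step 74: psi=1 but phi already failed -> not a witness
  end of trace: no witness -> -1
Witness step = -1

-1


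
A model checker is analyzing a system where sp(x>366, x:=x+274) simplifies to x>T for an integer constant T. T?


Formula: sp(P, x:=E) = exists old_x. (x = E[old_x/x]) AND P[old_x/x] (old_x is the value of x before the assignment; eliminate old_x by solving x = E[old_x/x] for old_x)
Step 1: Precondition P: x>366, i.e. old_x > 366
Step 2: Assignment gives x = old_x + 274, so old_x = x - 274
Step 3: Substitute into P: x - 274 > 366
Step 4: Simplify: x > 366+274 = 640

640


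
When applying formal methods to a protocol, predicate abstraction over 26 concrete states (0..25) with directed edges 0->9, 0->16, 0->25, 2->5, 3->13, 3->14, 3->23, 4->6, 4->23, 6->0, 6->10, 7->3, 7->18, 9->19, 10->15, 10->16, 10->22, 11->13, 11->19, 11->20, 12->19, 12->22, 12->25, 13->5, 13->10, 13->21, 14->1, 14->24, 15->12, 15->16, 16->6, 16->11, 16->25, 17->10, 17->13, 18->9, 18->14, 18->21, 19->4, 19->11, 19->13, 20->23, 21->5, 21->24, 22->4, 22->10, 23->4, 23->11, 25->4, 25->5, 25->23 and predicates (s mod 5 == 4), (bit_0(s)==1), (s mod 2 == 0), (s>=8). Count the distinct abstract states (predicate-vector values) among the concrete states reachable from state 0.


BFS from 0:
Concrete reachable: {0, 4, 5, 6, 9, 10, 11, 12, 13, 15, 16, 19, 20, 21, 22, 23, 24, 25}
Abstract via predicates (s mod 5 == 4), (bit_0(s)==1), (s mod 2 == 0), (s>=8):
  (0,0,1,0) <- {0, 6}
  (0,0,1,1) <- {10, 12, 16, 20, 22}
  (0,1,0,0) <- {5}
  (0,1,0,1) <- {11, 13, 15, 21, 23, 25}
  (1,0,1,0) <- {4}
  (1,0,1,1) <- {24}
  (1,1,0,1) <- {9, 19}
Distinct abstract states = 7

7


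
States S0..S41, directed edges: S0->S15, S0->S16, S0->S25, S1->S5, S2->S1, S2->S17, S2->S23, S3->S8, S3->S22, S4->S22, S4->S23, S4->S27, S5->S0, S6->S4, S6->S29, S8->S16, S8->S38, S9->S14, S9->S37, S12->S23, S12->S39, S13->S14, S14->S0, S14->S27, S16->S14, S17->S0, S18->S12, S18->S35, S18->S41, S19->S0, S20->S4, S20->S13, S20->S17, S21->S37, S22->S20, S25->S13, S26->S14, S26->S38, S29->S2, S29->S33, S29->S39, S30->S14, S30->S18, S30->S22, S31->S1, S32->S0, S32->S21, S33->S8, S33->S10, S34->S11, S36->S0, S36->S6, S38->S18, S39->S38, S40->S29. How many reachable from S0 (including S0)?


BFS from S0:
  layer 0: {S0}
  layer 1: {S15, S16, S25}
  layer 2: {S13, S14}
  layer 3: {S27}
Reachable set: {S0, S13, S14, S15, S16, S25, S27}
Count = 7

7


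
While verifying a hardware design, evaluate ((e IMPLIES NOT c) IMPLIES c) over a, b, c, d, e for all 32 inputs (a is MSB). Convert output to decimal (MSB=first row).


Formula: ((e IMPLIES NOT c) IMPLIES c) over a, b, c, d, e (32 rows)
Evaluate each row (bits = a,b,c,d,e, MSB first):
  row 0 [00000]: ((0 IMPLIES NOT 0) IMPLIES 0) -> 0
  row 1 [00001]: ((1 IMPLIES NOT 0) IMPLIES 0) -> 0
  row 2 [00010]: ((0 IMPLIES NOT 0) IMPLIES 0) -> 0
  row 3 [00011]: ((1 IMPLIES NOT 0) IMPLIES 0) -> 0
  row 4 [00100]: ((0 IMPLIES NOT 1) IMPLIES 1) -> 1
  row 5 [00101]: ((1 IMPLIES NOT 1) IMPLIES 1) -> 1
  row 6 [00110]: ((0 IMPLIES NOT 1) IMPLIES 1) -> 1
  row 7 [00111]: ((1 IMPLIES NOT 1) IMPLIES 1) -> 1
  row 8 [01000]: ((0 IMPLIES NOT 0) IMPLIES 0) -> 0
  row 9 [01001]: ((1 IMPLIES NOT 0) IMPLIES 0) -> 0
  row 10 [01010]: ((0 IMPLIES NOT 0) IMPLIES 0) -> 0
  row 11 [01011]: ((1 IMPLIES NOT 0) IMPLIES 0) -> 0
  row 12 [01100]: ((0 IMPLIES NOT 1) IMPLIES 1) -> 1
  row 13 [01101]: ((1 IMPLIES NOT 1) IMPLIES 1) -> 1
  row 14 [01110]: ((0 IMPLIES NOT 1) IMPLIES 1) -> 1
  row 15 [01111]: ((1 IMPLIES NOT 1) IMPLIES 1) -> 1
  row 16 [10000]: ((0 IMPLIES NOT 0) IMPLIES 0) -> 0
  row 17 [10001]: ((1 IMPLIES NOT 0) IMPLIES 0) -> 0
  row 18 [10010]: ((0 IMPLIES NOT 0) IMPLIES 0) -> 0
  row 19 [10011]: ((1 IMPLIES NOT 0) IMPLIES 0) -> 0
  row 20 [10100]: ((0 IMPLIES NOT 1) IMPLIES 1) -> 1
  row 21 [10101]: ((1 IMPLIES NOT 1) IMPLIES 1) -> 1
  row 22 [10110]: ((0 IMPLIES NOT 1) IMPLIES 1) -> 1
  row 23 [10111]: ((1 IMPLIES NOT 1) IMPLIES 1) -> 1
  row 24 [11000]: ((0 IMPLIES NOT 0) IMPLIES 0) -> 0
  row 25 [11001]: ((1 IMPLIES NOT 0) IMPLIES 0) -> 0
  row 26 [11010]: ((0 IMPLIES NOT 0) IMPLIES 0) -> 0
  row 27 [11011]: ((1 IMPLIES NOT 0) IMPLIES 0) -> 0
  row 28 [11100]: ((0 IMPLIES NOT 1) IMPLIES 1) -> 1
  row 29 [11101]: ((1 IMPLIES NOT 1) IMPLIES 1) -> 1
  row 30 [11110]: ((0 IMPLIES NOT 1) IMPLIES 1) -> 1
  row 31 [11111]: ((1 IMPLIES NOT 1) IMPLIES 1) -> 1
Full result column, 4 rows per line (a,b,c fixed per line; d,e runs 00..11 left to right):
  rows 0-3 [a,b,c=000]: 0000  = hex 0
  rows 4-7 [a,b,c=001]: 1111  = hex F
  rows 8-11 [a,b,c=010]: 0000  = hex 0
  rows 12-15 [a,b,c=011]: 1111  = hex F
  rows 16-19 [a,b,c=100]: 0000  = hex 0
  rows 20-23 [a,b,c=101]: 1111  = hex F
  rows 24-27 [a,b,c=110]: 0000  = hex 0
  rows 28-31 [a,b,c=111]: 1111  = hex F
Output column (row 0 .. row 31) = 00001111000011110000111100001111
Output column grouped in 4s = 0000 1111 0000 1111 0000 1111 0000 1111 = 0x0F0F0F0F
Convert to decimal digit by digit (value = value*16 + digit):
  0 -> 0
  0*16 + 15 (F) = 15
  15*16 + 0 = 240
  240*16 + 15 (F) = 3855
  3855*16 + 0 = 61680
  61680*16 + 15 (F) = 986895
  986895*16 + 0 = 15790320
  15790320*16 + 15 (F) = 252645135
Decimal = 252645135

252645135


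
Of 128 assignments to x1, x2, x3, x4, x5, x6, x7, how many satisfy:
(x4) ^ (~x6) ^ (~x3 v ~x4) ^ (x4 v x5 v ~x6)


CNF with 4 clauses over 7 vars (128 assignments).
An assignment satisfies CNF iff every clause has >=1 true literal.
Check each row (bits = x1,x2,x3,x4,x5,x6,x7; clause T/F shown):
  row 0 [0000000]: clauses=FTTT -> 0
  row 1 [0000001]: clauses=FTTT -> 0
  row 2 [0000010]: clauses=FFTF -> 0
  row 3 [0000011]: clauses=FFTF -> 0
  row 4 [0000100]: clauses=FTTT -> 0
  (every remaining row is evaluated the same way; all 128 results are listed next)
Full result column, 8 rows per line (x1,x2,x3,x4 fixed per line; x5,x6,x7 runs 000..111 left to right):
  rows 0-7 [x1,x2,x3,x4=0000]: 00000000  (ones: 0)
  rows 8-15 [x1,x2,x3,x4=0001]: 11001100  (ones: 4)
  rows 16-23 [x1,x2,x3,x4=0010]: 00000000  (ones: 0)
  rows 24-31 [x1,x2,x3,x4=0011]: 00000000  (ones: 0)
  rows 32-39 [x1,x2,x3,x4=0100]: 00000000  (ones: 0)
  rows 40-47 [x1,x2,x3,x4=0101]: 11001100  (ones: 4)
  rows 48-55 [x1,x2,x3,x4=0110]: 00000000  (ones: 0)
  rows 56-63 [x1,x2,x3,x4=0111]: 00000000  (ones: 0)
  rows 64-71 [x1,x2,x3,x4=1000]: 00000000  (ones: 0)
  rows 72-79 [x1,x2,x3,x4=1001]: 11001100  (ones: 4)
  rows 80-87 [x1,x2,x3,x4=1010]: 00000000  (ones: 0)
  rows 88-95 [x1,x2,x3,x4=1011]: 00000000  (ones: 0)
  rows 96-103 [x1,x2,x3,x4=1100]: 00000000  (ones: 0)
  rows 104-111 [x1,x2,x3,x4=1101]: 11001100  (ones: 4)
  rows 112-119 [x1,x2,x3,x4=1110]: 00000000  (ones: 0)
  rows 120-127 [x1,x2,x3,x4=1111]: 00000000  (ones: 0)
Satisfying assignments = 0+4+0+0+0+4+0+0+0+4+0+0+0+4+0+0 = 16

16


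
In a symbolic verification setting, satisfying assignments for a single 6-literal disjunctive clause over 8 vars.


Step 1: Total=2^8=256
Step 2: Unsat when all 6 false: 2^2=4
Step 3: Sat=256-4=252

252


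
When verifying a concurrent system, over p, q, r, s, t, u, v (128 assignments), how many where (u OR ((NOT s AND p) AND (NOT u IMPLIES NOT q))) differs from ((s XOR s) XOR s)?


F1 = (u OR ((NOT s AND p) AND (NOT u IMPLIES NOT q)))
F2 = ((s XOR s) XOR s)
Evaluate both on each of 128 rows (bits = p,q,r,s,t,u,v):
  row 0 [0000000]: F1=0 F2=0 -> 0
  row 1 [0000001]: F1=0 F2=0 -> 0
  row 2 [0000010]: F1=1 F2=0 (differ) -> 1
  row 3 [0000011]: F1=1 F2=0 (differ) -> 1
  row 4 [0000100]: F1=0 F2=0 -> 0
  (every remaining row is evaluated the same way; all 128 results are listed next)
Full result column, 8 rows per line (p,q,r,s fixed per line; t,u,v runs 000..111 left to right):
  rows 0-7 [p,q,r,s=0000]: 00110011  (ones: 4)
  rows 8-15 [p,q,r,s=0001]: 11001100  (ones: 4)
  rows 16-23 [p,q,r,s=0010]: 00110011  (ones: 4)
  rows 24-31 [p,q,r,s=0011]: 11001100  (ones: 4)
  rows 32-39 [p,q,r,s=0100]: 00110011  (ones: 4)
  rows 40-47 [p,q,r,s=0101]: 11001100  (ones: 4)
  rows 48-55 [p,q,r,s=0110]: 00110011  (ones: 4)
  rows 56-63 [p,q,r,s=0111]: 11001100  (ones: 4)
  rows 64-71 [p,q,r,s=1000]: 11111111  (ones: 8)
  rows 72-79 [p,q,r,s=1001]: 11001100  (ones: 4)
  rows 80-87 [p,q,r,s=1010]: 11111111  (ones: 8)
  rows 88-95 [p,q,r,s=1011]: 11001100  (ones: 4)
  rows 96-103 [p,q,r,s=1100]: 00110011  (ones: 4)
  rows 104-111 [p,q,r,s=1101]: 11001100  (ones: 4)
  rows 112-119 [p,q,r,s=1110]: 00110011  (ones: 4)
  rows 120-127 [p,q,r,s=1111]: 11001100  (ones: 4)
Disagreements = 4+4+4+4+4+4+4+4+8+4+8+4+4+4+4+4 = 72

72


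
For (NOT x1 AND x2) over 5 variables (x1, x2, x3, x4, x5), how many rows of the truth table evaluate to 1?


Formula: (NOT x1 AND x2) over 5 vars (32 rows)
Evaluate each row (x1, x2, x3, x4, x5 as bits, MSB first):
  row 0 [00000]: (NOT 0 AND 0) -> 0
  row 1 [00001]: (NOT 0 AND 0) -> 0
  row 2 [00010]: (NOT 0 AND 0) -> 0
  row 3 [00011]: (NOT 0 AND 0) -> 0
  row 4 [00100]: (NOT 0 AND 0) -> 0
  row 5 [00101]: (NOT 0 AND 0) -> 0
  row 6 [00110]: (NOT 0 AND 0) -> 0
  row 7 [00111]: (NOT 0 AND 0) -> 0
  row 8 [01000]: (NOT 0 AND 1) -> 1
  row 9 [01001]: (NOT 0 AND 1) -> 1
  row 10 [01010]: (NOT 0 AND 1) -> 1
  row 11 [01011]: (NOT 0 AND 1) -> 1
  row 12 [01100]: (NOT 0 AND 1) -> 1
  row 13 [01101]: (NOT 0 AND 1) -> 1
  row 14 [01110]: (NOT 0 AND 1) -> 1
  row 15 [01111]: (NOT 0 AND 1) -> 1
  row 16 [10000]: (NOT 1 AND 0) -> 0
  row 17 [10001]: (NOT 1 AND 0) -> 0
  row 18 [10010]: (NOT 1 AND 0) -> 0
  row 19 [10011]: (NOT 1 AND 0) -> 0
  row 20 [10100]: (NOT 1 AND 0) -> 0
  row 21 [10101]: (NOT 1 AND 0) -> 0
  row 22 [10110]: (NOT 1 AND 0) -> 0
  row 23 [10111]: (NOT 1 AND 0) -> 0
  row 24 [11000]: (NOT 1 AND 1) -> 0
  row 25 [11001]: (NOT 1 AND 1) -> 0
  row 26 [11010]: (NOT 1 AND 1) -> 0
  row 27 [11011]: (NOT 1 AND 1) -> 0
  row 28 [11100]: (NOT 1 AND 1) -> 0
  row 29 [11101]: (NOT 1 AND 1) -> 0
  row 30 [11110]: (NOT 1 AND 1) -> 0
  row 31 [11111]: (NOT 1 AND 1) -> 0
Full result column, 8 rows per line (x1,x2 fixed per line; x3,x4,x5 runs 000..111 left to right):
  rows 0-7 [x1,x2=00]: 00000000  (ones: 0)
  rows 8-15 [x1,x2=01]: 11111111  (ones: 8)
  rows 16-23 [x1,x2=10]: 00000000  (ones: 0)
  rows 24-31 [x1,x2=11]: 00000000  (ones: 0)
Count of 1-rows = 0+8+0+0 = 8

8


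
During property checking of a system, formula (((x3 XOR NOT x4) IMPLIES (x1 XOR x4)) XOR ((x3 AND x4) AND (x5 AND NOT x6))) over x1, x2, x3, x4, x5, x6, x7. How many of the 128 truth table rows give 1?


Formula: (((x3 XOR NOT x4) IMPLIES (x1 XOR x4)) XOR ((x3 AND x4) AND (x5 AND NOT x6))) over 7 vars (128 rows)
Evaluate each row (x1, x2, x3, x4, x5, x6, x7 as bits, MSB first):
  row 0 [0000000]: (((0 XOR NOT 0) IMPLIES (0 XOR 0)) XOR ((0 AND 0) AND (0 AND NOT 0))) -> 0
  row 1 [0000001]: (((0 XOR NOT 0) IMPLIES (0 XOR 0)) XOR ((0 AND 0) AND (0 AND NOT 0))) -> 0
  row 2 [0000010]: (((0 XOR NOT 0) IMPLIES (0 XOR 0)) XOR ((0 AND 0) AND (0 AND NOT 1))) -> 0
  row 3 [0000011]: (((0 XOR NOT 0) IMPLIES (0 XOR 0)) XOR ((0 AND 0) AND (0 AND NOT 1))) -> 0
  row 4 [0000100]: (((0 XOR NOT 0) IMPLIES (0 XOR 0)) XOR ((0 AND 0) AND (1 AND NOT 0))) -> 0
  (every remaining row is evaluated the same way; all 128 results are listed next)
Full result column, 8 rows per line (x1,x2,x3,x4 fixed per line; x5,x6,x7 runs 000..111 left to right):
  rows 0-7 [x1,x2,x3,x4=0000]: 00000000  (ones: 0)
  rows 8-15 [x1,x2,x3,x4=0001]: 11111111  (ones: 8)
  rows 16-23 [x1,x2,x3,x4=0010]: 11111111  (ones: 8)
  rows 24-31 [x1,x2,x3,x4=0011]: 11110011  (ones: 6)
  rows 32-39 [x1,x2,x3,x4=0100]: 00000000  (ones: 0)
  rows 40-47 [x1,x2,x3,x4=0101]: 11111111  (ones: 8)
  rows 48-55 [x1,x2,x3,x4=0110]: 11111111  (ones: 8)
  rows 56-63 [x1,x2,x3,x4=0111]: 11110011  (ones: 6)
  rows 64-71 [x1,x2,x3,x4=1000]: 11111111  (ones: 8)
  rows 72-79 [x1,x2,x3,x4=1001]: 11111111  (ones: 8)
  rows 80-87 [x1,x2,x3,x4=1010]: 11111111  (ones: 8)
  rows 88-95 [x1,x2,x3,x4=1011]: 00001100  (ones: 2)
  rows 96-103 [x1,x2,x3,x4=1100]: 11111111  (ones: 8)
  rows 104-111 [x1,x2,x3,x4=1101]: 11111111  (ones: 8)
  rows 112-119 [x1,x2,x3,x4=1110]: 11111111  (ones: 8)
  rows 120-127 [x1,x2,x3,x4=1111]: 00001100  (ones: 2)
Count of 1-rows = 0+8+8+6+0+8+8+6+8+8+8+2+8+8+8+2 = 96

96


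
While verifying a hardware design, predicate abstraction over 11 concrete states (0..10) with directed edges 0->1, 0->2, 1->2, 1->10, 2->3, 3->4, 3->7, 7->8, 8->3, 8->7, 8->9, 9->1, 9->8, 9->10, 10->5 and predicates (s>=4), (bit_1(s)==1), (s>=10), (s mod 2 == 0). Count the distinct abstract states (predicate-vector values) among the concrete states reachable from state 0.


BFS from 0:
Concrete reachable: {0, 1, 2, 3, 4, 5, 7, 8, 9, 10}
Abstract via predicates (s>=4), (bit_1(s)==1), (s>=10), (s mod 2 == 0):
  (0,0,0,0) <- {1}
  (0,0,0,1) <- {0}
  (0,1,0,0) <- {3}
  (0,1,0,1) <- {2}
  (1,0,0,0) <- {5, 9}
  (1,0,0,1) <- {4, 8}
  (1,1,0,0) <- {7}
  (1,1,1,1) <- {10}
Distinct abstract states = 8

8


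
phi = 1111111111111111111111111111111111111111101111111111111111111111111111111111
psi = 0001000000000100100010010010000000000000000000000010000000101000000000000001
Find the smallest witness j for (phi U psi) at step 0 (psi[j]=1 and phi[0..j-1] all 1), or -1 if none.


(phi U psi) at 0: need smallest j with psi[j]=1 and phi[i]=1 for all i in [0,j).
Scan from step 0:
  step 0: phi=1, psi=0 -> continue
  step 1: phi=1, psi=0 -> continue
  step 2: phi=1, psi=0 -> continue
  step 3: psi=1 and phi held for [0,3) -> witness found
Witness step = 3

3


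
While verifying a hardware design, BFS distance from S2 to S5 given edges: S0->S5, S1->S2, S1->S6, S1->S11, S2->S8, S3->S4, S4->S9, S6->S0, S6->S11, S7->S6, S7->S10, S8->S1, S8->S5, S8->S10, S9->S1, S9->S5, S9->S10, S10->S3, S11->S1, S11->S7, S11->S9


BFS layer-by-layer from S2:
  dist 0: {S2}
  dist 1: {S8}
  dist 2: {S1, S5, S10}
  -> S5 reached at distance 2
Shortest path length = 2

2


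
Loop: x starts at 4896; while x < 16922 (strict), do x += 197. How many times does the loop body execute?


Step 1: x goes from 4896 toward 16922 by 197; the body runs while x<16922, so iterations = ceil((bound-start)/step)
Step 2: Distance=12026
Step 3: ceil(12026/197)=62

62


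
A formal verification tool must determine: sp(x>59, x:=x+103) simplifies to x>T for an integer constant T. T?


Formula: sp(P, x:=E) = exists old_x. (x = E[old_x/x]) AND P[old_x/x] (old_x is the value of x before the assignment; eliminate old_x by solving x = E[old_x/x] for old_x)
Step 1: Precondition P: x>59, i.e. old_x > 59
Step 2: Assignment gives x = old_x + 103, so old_x = x - 103
Step 3: Substitute into P: x - 103 > 59
Step 4: Simplify: x > 59+103 = 162

162


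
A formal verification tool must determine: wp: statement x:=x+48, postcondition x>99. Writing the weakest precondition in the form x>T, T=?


Formula: wp(x:=E, P) = P[E/x] (substitute E for x in postcondition)
Step 1: Postcondition: x>99
Step 2: Substitute x+48 for x: x+48>99
Step 3: Solve for x: x > 99-48 = 51

51


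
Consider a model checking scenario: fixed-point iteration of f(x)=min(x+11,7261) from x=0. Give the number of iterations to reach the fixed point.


Step 1: x=0, cap=7261, increment=11
Step 2: x grows by 11 each step until capped at 7261; fixed point is x=7261
Step 3: iterations = ceil(7261/11) = 661

661


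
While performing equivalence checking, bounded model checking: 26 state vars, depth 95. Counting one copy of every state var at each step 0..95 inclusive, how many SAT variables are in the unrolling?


BMC unrolls to depth k, creating one copy of each state var for steps 0..k.
Step count = 95 + 1 = 96 (steps 0 through 95)
Vars per step = 26
Total = 26 * 96 = 2496

2496


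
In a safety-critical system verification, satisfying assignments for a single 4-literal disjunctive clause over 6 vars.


Step 1: Total=2^6=64
Step 2: Unsat when all 4 false: 2^2=4
Step 3: Sat=64-4=60

60


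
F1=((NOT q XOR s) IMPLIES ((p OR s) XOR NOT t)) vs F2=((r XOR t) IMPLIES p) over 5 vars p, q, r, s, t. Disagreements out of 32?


F1 = ((NOT q XOR s) IMPLIES ((p OR s) XOR NOT t))
F2 = ((r XOR t) IMPLIES p)
Evaluate both on each of 32 rows (bits = p,q,r,s,t):
  row 0 [00000]: F1=1 F2=1 -> 0
  row 1 [00001]: F1=0 F2=0 -> 0
  row 2 [00010]: F1=1 F2=1 -> 0
  row 3 [00011]: F1=1 F2=0 (differ) -> 1
  row 4 [00100]: F1=1 F2=0 (differ) -> 1
  row 5 [00101]: F1=0 F2=1 (differ) -> 1
  row 6 [00110]: F1=1 F2=0 (differ) -> 1
  row 7 [00111]: F1=1 F2=1 -> 0
  row 8 [01000]: F1=1 F2=1 -> 0
  row 9 [01001]: F1=1 F2=0 (differ) -> 1
  row 10 [01010]: F1=0 F2=1 (differ) -> 1
  row 11 [01011]: F1=1 F2=0 (differ) -> 1
  row 12 [01100]: F1=1 F2=0 (differ) -> 1
  row 13 [01101]: F1=1 F2=1 -> 0
  row 14 [01110]: F1=0 F2=0 -> 0
  row 15 [01111]: F1=1 F2=1 -> 0
  row 16 [10000]: F1=0 F2=1 (differ) -> 1
  row 17 [10001]: F1=1 F2=1 -> 0
  row 18 [10010]: F1=1 F2=1 -> 0
  row 19 [10011]: F1=1 F2=1 -> 0
  row 20 [10100]: F1=0 F2=1 (differ) -> 1
  row 21 [10101]: F1=1 F2=1 -> 0
  row 22 [10110]: F1=1 F2=1 -> 0
  row 23 [10111]: F1=1 F2=1 -> 0
  row 24 [11000]: F1=1 F2=1 -> 0
  row 25 [11001]: F1=1 F2=1 -> 0
  row 26 [11010]: F1=0 F2=1 (differ) -> 1
  row 27 [11011]: F1=1 F2=1 -> 0
  row 28 [11100]: F1=1 F2=1 -> 0
  row 29 [11101]: F1=1 F2=1 -> 0
  row 30 [11110]: F1=0 F2=1 (differ) -> 1
  row 31 [11111]: F1=1 F2=1 -> 0
Full result column, 8 rows per line (p,q fixed per line; r,s,t runs 000..111 left to right):
  rows 0-7 [p,q=00]: 00011110  (ones: 4)
  rows 8-15 [p,q=01]: 01111000  (ones: 4)
  rows 16-23 [p,q=10]: 10001000  (ones: 2)
  rows 24-31 [p,q=11]: 00100010  (ones: 2)
Disagreements = 4+4+2+2 = 12

12


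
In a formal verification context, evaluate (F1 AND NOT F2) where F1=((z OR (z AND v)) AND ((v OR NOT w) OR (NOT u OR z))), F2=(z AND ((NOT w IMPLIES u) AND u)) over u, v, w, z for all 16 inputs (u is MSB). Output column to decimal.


F1 = ((z OR (z AND v)) AND ((v OR NOT w) OR (NOT u OR z)))
F2 = (z AND ((NOT w IMPLIES u) AND u))
Counterexample to F1=>F2 is where F1=1 and F2=0.
Evaluate each row (bits = u,v,w,z, MSB first):
  row 0 [0000]: F1=0 F2=0 -> F1&~F2 -> 0
  row 1 [0001]: F1=1 F2=0 -> F1&~F2 -> 1
  row 2 [0010]: F1=0 F2=0 -> F1&~F2 -> 0
  row 3 [0011]: F1=1 F2=0 -> F1&~F2 -> 1
  row 4 [0100]: F1=0 F2=0 -> F1&~F2 -> 0
  row 5 [0101]: F1=1 F2=0 -> F1&~F2 -> 1
  row 6 [0110]: F1=0 F2=0 -> F1&~F2 -> 0
  row 7 [0111]: F1=1 F2=0 -> F1&~F2 -> 1
  row 8 [1000]: F1=0 F2=0 -> F1&~F2 -> 0
  row 9 [1001]: F1=1 F2=1 -> F1&~F2 -> 0
  row 10 [1010]: F1=0 F2=0 -> F1&~F2 -> 0
  row 11 [1011]: F1=1 F2=1 -> F1&~F2 -> 0
  row 12 [1100]: F1=0 F2=0 -> F1&~F2 -> 0
  row 13 [1101]: F1=1 F2=1 -> F1&~F2 -> 0
  row 14 [1110]: F1=0 F2=0 -> F1&~F2 -> 0
  row 15 [1111]: F1=1 F2=1 -> F1&~F2 -> 0
Full result column, 4 rows per line (u,v fixed per line; w,z runs 00..11 left to right):
  rows 0-3 [u,v=00]: 0101  = hex 5
  rows 4-7 [u,v=01]: 0101  = hex 5
  rows 8-11 [u,v=10]: 0000  = hex 0
  rows 12-15 [u,v=11]: 0000  = hex 0
Counterexample vector (row 0 .. row 15) = 0101010100000000
Output column grouped in 4s = 0101 0101 0000 0000 = 0x5500
Convert to decimal digit by digit (value = value*16 + digit):
  5 -> 5
  5*16 + 5 = 85
  85*16 + 0 = 1360
  1360*16 + 0 = 21760
Decimal = 21760

21760


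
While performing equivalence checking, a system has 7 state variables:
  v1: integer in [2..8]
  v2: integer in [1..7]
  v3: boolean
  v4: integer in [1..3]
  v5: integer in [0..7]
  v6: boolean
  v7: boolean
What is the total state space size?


State space = product of domain sizes of all variables.
Domain sizes:
  v1 (integer in [2..8]): 7
  v2 (integer in [1..7]): 7
  v3 (boolean): 2
  v4 (integer in [1..3]): 3
  v5 (integer in [0..7]): 8
  v6 (boolean): 2
  v7 (boolean): 2
Product = 7 * 7 * 2 * 3 * 8 * 2 * 2 = 9408

9408


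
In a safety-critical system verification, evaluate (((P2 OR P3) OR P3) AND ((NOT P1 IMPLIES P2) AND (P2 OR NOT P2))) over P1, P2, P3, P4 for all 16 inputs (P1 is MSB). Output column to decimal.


Formula: (((P2 OR P3) OR P3) AND ((NOT P1 IMPLIES P2) AND (P2 OR NOT P2))) over P1, P2, P3, P4 (16 rows)
Evaluate each row (bits = P1,P2,P3,P4, MSB first):
  row 0 [0000]: (((0 OR 0) OR 0) AND ((NOT 0 IMPLIES 0) AND (0 OR NOT 0))) -> 0
  row 1 [0001]: (((0 OR 0) OR 0) AND ((NOT 0 IMPLIES 0) AND (0 OR NOT 0))) -> 0
  row 2 [0010]: (((0 OR 1) OR 1) AND ((NOT 0 IMPLIES 0) AND (0 OR NOT 0))) -> 0
  row 3 [0011]: (((0 OR 1) OR 1) AND ((NOT 0 IMPLIES 0) AND (0 OR NOT 0))) -> 0
  row 4 [0100]: (((1 OR 0) OR 0) AND ((NOT 0 IMPLIES 1) AND (1 OR NOT 1))) -> 1
  row 5 [0101]: (((1 OR 0) OR 0) AND ((NOT 0 IMPLIES 1) AND (1 OR NOT 1))) -> 1
  row 6 [0110]: (((1 OR 1) OR 1) AND ((NOT 0 IMPLIES 1) AND (1 OR NOT 1))) -> 1
  row 7 [0111]: (((1 OR 1) OR 1) AND ((NOT 0 IMPLIES 1) AND (1 OR NOT 1))) -> 1
  row 8 [1000]: (((0 OR 0) OR 0) AND ((NOT 1 IMPLIES 0) AND (0 OR NOT 0))) -> 0
  row 9 [1001]: (((0 OR 0) OR 0) AND ((NOT 1 IMPLIES 0) AND (0 OR NOT 0))) -> 0
  row 10 [1010]: (((0 OR 1) OR 1) AND ((NOT 1 IMPLIES 0) AND (0 OR NOT 0))) -> 1
  row 11 [1011]: (((0 OR 1) OR 1) AND ((NOT 1 IMPLIES 0) AND (0 OR NOT 0))) -> 1
  row 12 [1100]: (((1 OR 0) OR 0) AND ((NOT 1 IMPLIES 1) AND (1 OR NOT 1))) -> 1
  row 13 [1101]: (((1 OR 0) OR 0) AND ((NOT 1 IMPLIES 1) AND (1 OR NOT 1))) -> 1
  row 14 [1110]: (((1 OR 1) OR 1) AND ((NOT 1 IMPLIES 1) AND (1 OR NOT 1))) -> 1
  row 15 [1111]: (((1 OR 1) OR 1) AND ((NOT 1 IMPLIES 1) AND (1 OR NOT 1))) -> 1
Full result column, 4 rows per line (P1,P2 fixed per line; P3,P4 runs 00..11 left to right):
  rows 0-3 [P1,P2=00]: 0000  = hex 0
  rows 4-7 [P1,P2=01]: 1111  = hex F
  rows 8-11 [P1,P2=10]: 0011  = hex 3
  rows 12-15 [P1,P2=11]: 1111  = hex F
Output column (row 0 .. row 15) = 0000111100111111
Output column grouped in 4s = 0000 1111 0011 1111 = 0x0F3F
Convert to decimal digit by digit (value = value*16 + digit):
  0 -> 0
  0*16 + 15 (F) = 15
  15*16 + 3 = 243
  243*16 + 15 (F) = 3903
Decimal = 3903

3903


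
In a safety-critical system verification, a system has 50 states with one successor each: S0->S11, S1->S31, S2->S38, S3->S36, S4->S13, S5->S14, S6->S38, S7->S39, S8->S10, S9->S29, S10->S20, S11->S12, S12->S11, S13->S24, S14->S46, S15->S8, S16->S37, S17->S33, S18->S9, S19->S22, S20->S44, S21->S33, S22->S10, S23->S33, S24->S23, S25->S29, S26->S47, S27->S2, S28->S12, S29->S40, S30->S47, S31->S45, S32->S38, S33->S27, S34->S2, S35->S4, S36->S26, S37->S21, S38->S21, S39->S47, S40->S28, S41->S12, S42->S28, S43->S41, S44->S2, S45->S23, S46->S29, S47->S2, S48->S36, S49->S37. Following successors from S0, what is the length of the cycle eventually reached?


Trace from S0 until a state repeats:
  S0 -> S11 -> S12 -> S11
S11 first seen at step 1, revisited at step 3.
Cycle length = 3 - 1 = 2

2


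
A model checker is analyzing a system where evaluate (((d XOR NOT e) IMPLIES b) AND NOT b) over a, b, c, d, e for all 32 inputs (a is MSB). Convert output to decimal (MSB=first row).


Formula: (((d XOR NOT e) IMPLIES b) AND NOT b) over a, b, c, d, e (32 rows)
Evaluate each row (bits = a,b,c,d,e, MSB first):
  row 0 [00000]: (((0 XOR NOT 0) IMPLIES 0) AND NOT 0) -> 0
  row 1 [00001]: (((0 XOR NOT 1) IMPLIES 0) AND NOT 0) -> 1
  row 2 [00010]: (((1 XOR NOT 0) IMPLIES 0) AND NOT 0) -> 1
  row 3 [00011]: (((1 XOR NOT 1) IMPLIES 0) AND NOT 0) -> 0
  row 4 [00100]: (((0 XOR NOT 0) IMPLIES 0) AND NOT 0) -> 0
  row 5 [00101]: (((0 XOR NOT 1) IMPLIES 0) AND NOT 0) -> 1
  row 6 [00110]: (((1 XOR NOT 0) IMPLIES 0) AND NOT 0) -> 1
  row 7 [00111]: (((1 XOR NOT 1) IMPLIES 0) AND NOT 0) -> 0
  row 8 [01000]: (((0 XOR NOT 0) IMPLIES 1) AND NOT 1) -> 0
  row 9 [01001]: (((0 XOR NOT 1) IMPLIES 1) AND NOT 1) -> 0
  row 10 [01010]: (((1 XOR NOT 0) IMPLIES 1) AND NOT 1) -> 0
  row 11 [01011]: (((1 XOR NOT 1) IMPLIES 1) AND NOT 1) -> 0
  row 12 [01100]: (((0 XOR NOT 0) IMPLIES 1) AND NOT 1) -> 0
  row 13 [01101]: (((0 XOR NOT 1) IMPLIES 1) AND NOT 1) -> 0
  row 14 [01110]: (((1 XOR NOT 0) IMPLIES 1) AND NOT 1) -> 0
  row 15 [01111]: (((1 XOR NOT 1) IMPLIES 1) AND NOT 1) -> 0
  row 16 [10000]: (((0 XOR NOT 0) IMPLIES 0) AND NOT 0) -> 0
  row 17 [10001]: (((0 XOR NOT 1) IMPLIES 0) AND NOT 0) -> 1
  row 18 [10010]: (((1 XOR NOT 0) IMPLIES 0) AND NOT 0) -> 1
  row 19 [10011]: (((1 XOR NOT 1) IMPLIES 0) AND NOT 0) -> 0
  row 20 [10100]: (((0 XOR NOT 0) IMPLIES 0) AND NOT 0) -> 0
  row 21 [10101]: (((0 XOR NOT 1) IMPLIES 0) AND NOT 0) -> 1
  row 22 [10110]: (((1 XOR NOT 0) IMPLIES 0) AND NOT 0) -> 1
  row 23 [10111]: (((1 XOR NOT 1) IMPLIES 0) AND NOT 0) -> 0
  row 24 [11000]: (((0 XOR NOT 0) IMPLIES 1) AND NOT 1) -> 0
  row 25 [11001]: (((0 XOR NOT 1) IMPLIES 1) AND NOT 1) -> 0
  row 26 [11010]: (((1 XOR NOT 0) IMPLIES 1) AND NOT 1) -> 0
  row 27 [11011]: (((1 XOR NOT 1) IMPLIES 1) AND NOT 1) -> 0
  row 28 [11100]: (((0 XOR NOT 0) IMPLIES 1) AND NOT 1) -> 0
  row 29 [11101]: (((0 XOR NOT 1) IMPLIES 1) AND NOT 1) -> 0
  row 30 [11110]: (((1 XOR NOT 0) IMPLIES 1) AND NOT 1) -> 0
  row 31 [11111]: (((1 XOR NOT 1) IMPLIES 1) AND NOT 1) -> 0
Full result column, 4 rows per line (a,b,c fixed per line; d,e runs 00..11 left to right):
  rows 0-3 [a,b,c=000]: 0110  = hex 6
  rows 4-7 [a,b,c=001]: 0110  = hex 6
  rows 8-11 [a,b,c=010]: 0000  = hex 0
  rows 12-15 [a,b,c=011]: 0000  = hex 0
  rows 16-19 [a,b,c=100]: 0110  = hex 6
  rows 20-23 [a,b,c=101]: 0110  = hex 6
  rows 24-27 [a,b,c=110]: 0000  = hex 0
  rows 28-31 [a,b,c=111]: 0000  = hex 0
Output column (row 0 .. row 31) = 01100110000000000110011000000000
Output column grouped in 4s = 0110 0110 0000 0000 0110 0110 0000 0000 = 0x66006600
Convert to decimal digit by digit (value = value*16 + digit):
  6 -> 6
  6*16 + 6 = 102
  102*16 + 0 = 1632
  1632*16 + 0 = 26112
  26112*16 + 6 = 417798
  417798*16 + 6 = 6684774
  6684774*16 + 0 = 106956384
  106956384*16 + 0 = 1711302144
Decimal = 1711302144

1711302144


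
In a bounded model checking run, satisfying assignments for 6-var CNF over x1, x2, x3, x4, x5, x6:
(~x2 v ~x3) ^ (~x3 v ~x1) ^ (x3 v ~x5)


CNF with 3 clauses over 6 vars (64 assignments).
An assignment satisfies CNF iff every clause has >=1 true literal.
Check each row (bits = x1,x2,x3,x4,x5,x6; clause T/F shown):
  row 0 [000000]: clauses=TTT -> 1
  row 1 [000001]: clauses=TTT -> 1
  row 2 [000010]: clauses=TTF -> 0
  row 3 [000011]: clauses=TTF -> 0
  row 4 [000100]: clauses=TTT -> 1
  (every remaining row is evaluated the same way; all 64 results are listed next)
Full result column, 8 rows per line (x1,x2,x3 fixed per line; x4,x5,x6 runs 000..111 left to right):
  rows 0-7 [x1,x2,x3=000]: 11001100  (ones: 4)
  rows 8-15 [x1,x2,x3=001]: 11111111  (ones: 8)
  rows 16-23 [x1,x2,x3=010]: 11001100  (ones: 4)
  rows 24-31 [x1,x2,x3=011]: 00000000  (ones: 0)
  rows 32-39 [x1,x2,x3=100]: 11001100  (ones: 4)
  rows 40-47 [x1,x2,x3=101]: 00000000  (ones: 0)
  rows 48-55 [x1,x2,x3=110]: 11001100  (ones: 4)
  rows 56-63 [x1,x2,x3=111]: 00000000  (ones: 0)
Satisfying assignments = 4+8+4+0+4+0+4+0 = 24

24


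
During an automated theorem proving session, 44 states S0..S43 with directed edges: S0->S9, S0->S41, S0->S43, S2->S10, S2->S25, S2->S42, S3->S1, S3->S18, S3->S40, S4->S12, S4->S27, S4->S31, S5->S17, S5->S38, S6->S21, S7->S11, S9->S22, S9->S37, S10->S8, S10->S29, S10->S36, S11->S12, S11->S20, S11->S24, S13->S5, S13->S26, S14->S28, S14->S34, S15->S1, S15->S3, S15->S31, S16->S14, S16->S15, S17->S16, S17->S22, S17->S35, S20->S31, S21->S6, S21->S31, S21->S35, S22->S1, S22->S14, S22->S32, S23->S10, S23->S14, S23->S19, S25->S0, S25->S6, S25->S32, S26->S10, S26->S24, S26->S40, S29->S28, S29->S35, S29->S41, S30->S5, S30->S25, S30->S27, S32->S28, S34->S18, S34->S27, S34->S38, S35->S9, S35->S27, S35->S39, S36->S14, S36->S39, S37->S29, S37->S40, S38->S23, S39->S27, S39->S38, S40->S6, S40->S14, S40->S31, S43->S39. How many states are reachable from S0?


BFS from S0:
  layer 0: {S0}
  layer 1: {S9, S41, S43}
  layer 2: {S22, S37, S39}
  layer 3: {S1, S14, S27, S29, S32, S38, S40}
  layer 4: {S6, S23, S28, S31, S34, S35}
  layer 5: {S10, S18, S19, S21}
  layer 6: {S8, S36}
Reachable set: {S0, S1, S6, S8, S9, S10, S14, S18, S19, S21, S22, S23, S27, S28, S29, S31, S32, S34, S35, S36, S37, S38, S39, S40, S41, S43}
Count = 26

26


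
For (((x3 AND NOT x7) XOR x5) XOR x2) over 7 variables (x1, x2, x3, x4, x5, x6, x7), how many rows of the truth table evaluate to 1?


Formula: (((x3 AND NOT x7) XOR x5) XOR x2) over 7 vars (128 rows)
Evaluate each row (x1, x2, x3, x4, x5, x6, x7 as bits, MSB first):
  row 0 [0000000]: (((0 AND NOT 0) XOR 0) XOR 0) -> 0
  row 1 [0000001]: (((0 AND NOT 1) XOR 0) XOR 0) -> 0
  row 2 [0000010]: (((0 AND NOT 0) XOR 0) XOR 0) -> 0
  row 3 [0000011]: (((0 AND NOT 1) XOR 0) XOR 0) -> 0
  row 4 [0000100]: (((0 AND NOT 0) XOR 1) XOR 0) -> 1
  (every remaining row is evaluated the same way; all 128 results are listed next)
Full result column, 8 rows per line (x1,x2,x3,x4 fixed per line; x5,x6,x7 runs 000..111 left to right):
  rows 0-7 [x1,x2,x3,x4=0000]: 00001111  (ones: 4)
  rows 8-15 [x1,x2,x3,x4=0001]: 00001111  (ones: 4)
  rows 16-23 [x1,x2,x3,x4=0010]: 10100101  (ones: 4)
  rows 24-31 [x1,x2,x3,x4=0011]: 10100101  (ones: 4)
  rows 32-39 [x1,x2,x3,x4=0100]: 11110000  (ones: 4)
  rows 40-47 [x1,x2,x3,x4=0101]: 11110000  (ones: 4)
  rows 48-55 [x1,x2,x3,x4=0110]: 01011010  (ones: 4)
  rows 56-63 [x1,x2,x3,x4=0111]: 01011010  (ones: 4)
  rows 64-71 [x1,x2,x3,x4=1000]: 00001111  (ones: 4)
  rows 72-79 [x1,x2,x3,x4=1001]: 00001111  (ones: 4)
  rows 80-87 [x1,x2,x3,x4=1010]: 10100101  (ones: 4)
  rows 88-95 [x1,x2,x3,x4=1011]: 10100101  (ones: 4)
  rows 96-103 [x1,x2,x3,x4=1100]: 11110000  (ones: 4)
  rows 104-111 [x1,x2,x3,x4=1101]: 11110000  (ones: 4)
  rows 112-119 [x1,x2,x3,x4=1110]: 01011010  (ones: 4)
  rows 120-127 [x1,x2,x3,x4=1111]: 01011010  (ones: 4)
Count of 1-rows = 4+4+4+4+4+4+4+4+4+4+4+4+4+4+4+4 = 64

64


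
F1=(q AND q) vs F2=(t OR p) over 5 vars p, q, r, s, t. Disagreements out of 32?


F1 = (q AND q)
F2 = (t OR p)
Evaluate both on each of 32 rows (bits = p,q,r,s,t):
  row 0 [00000]: F1=0 F2=0 -> 0
  row 1 [00001]: F1=0 F2=1 (differ) -> 1
  row 2 [00010]: F1=0 F2=0 -> 0
  row 3 [00011]: F1=0 F2=1 (differ) -> 1
  row 4 [00100]: F1=0 F2=0 -> 0
  row 5 [00101]: F1=0 F2=1 (differ) -> 1
  row 6 [00110]: F1=0 F2=0 -> 0
  row 7 [00111]: F1=0 F2=1 (differ) -> 1
  row 8 [01000]: F1=1 F2=0 (differ) -> 1
  row 9 [01001]: F1=1 F2=1 -> 0
  row 10 [01010]: F1=1 F2=0 (differ) -> 1
  row 11 [01011]: F1=1 F2=1 -> 0
  row 12 [01100]: F1=1 F2=0 (differ) -> 1
  row 13 [01101]: F1=1 F2=1 -> 0
  row 14 [01110]: F1=1 F2=0 (differ) -> 1
  row 15 [01111]: F1=1 F2=1 -> 0
  row 16 [10000]: F1=0 F2=1 (differ) -> 1
  row 17 [10001]: F1=0 F2=1 (differ) -> 1
  row 18 [10010]: F1=0 F2=1 (differ) -> 1
  row 19 [10011]: F1=0 F2=1 (differ) -> 1
  row 20 [10100]: F1=0 F2=1 (differ) -> 1
  row 21 [10101]: F1=0 F2=1 (differ) -> 1
  row 22 [10110]: F1=0 F2=1 (differ) -> 1
  row 23 [10111]: F1=0 F2=1 (differ) -> 1
  row 24 [11000]: F1=1 F2=1 -> 0
  row 25 [11001]: F1=1 F2=1 -> 0
  row 26 [11010]: F1=1 F2=1 -> 0
  row 27 [11011]: F1=1 F2=1 -> 0
  row 28 [11100]: F1=1 F2=1 -> 0
  row 29 [11101]: F1=1 F2=1 -> 0
  row 30 [11110]: F1=1 F2=1 -> 0
  row 31 [11111]: F1=1 F2=1 -> 0
Full result column, 8 rows per line (p,q fixed per line; r,s,t runs 000..111 left to right):
  rows 0-7 [p,q=00]: 01010101  (ones: 4)
  rows 8-15 [p,q=01]: 10101010  (ones: 4)
  rows 16-23 [p,q=10]: 11111111  (ones: 8)
  rows 24-31 [p,q=11]: 00000000  (ones: 0)
Disagreements = 4+4+8+0 = 16

16


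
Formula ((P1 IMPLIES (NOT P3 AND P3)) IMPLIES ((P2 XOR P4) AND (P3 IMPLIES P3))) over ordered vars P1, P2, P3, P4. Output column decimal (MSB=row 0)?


Formula: ((P1 IMPLIES (NOT P3 AND P3)) IMPLIES ((P2 XOR P4) AND (P3 IMPLIES P3))) over P1, P2, P3, P4 (16 rows)
Evaluate each row (bits = P1,P2,P3,P4, MSB first):
  row 0 [0000]: ((0 IMPLIES (NOT 0 AND 0)) IMPLIES ((0 XOR 0) AND (0 IMPLIES 0))) -> 0
  row 1 [0001]: ((0 IMPLIES (NOT 0 AND 0)) IMPLIES ((0 XOR 1) AND (0 IMPLIES 0))) -> 1
  row 2 [0010]: ((0 IMPLIES (NOT 1 AND 1)) IMPLIES ((0 XOR 0) AND (1 IMPLIES 1))) -> 0
  row 3 [0011]: ((0 IMPLIES (NOT 1 AND 1)) IMPLIES ((0 XOR 1) AND (1 IMPLIES 1))) -> 1
  row 4 [0100]: ((0 IMPLIES (NOT 0 AND 0)) IMPLIES ((1 XOR 0) AND (0 IMPLIES 0))) -> 1
  row 5 [0101]: ((0 IMPLIES (NOT 0 AND 0)) IMPLIES ((1 XOR 1) AND (0 IMPLIES 0))) -> 0
  row 6 [0110]: ((0 IMPLIES (NOT 1 AND 1)) IMPLIES ((1 XOR 0) AND (1 IMPLIES 1))) -> 1
  row 7 [0111]: ((0 IMPLIES (NOT 1 AND 1)) IMPLIES ((1 XOR 1) AND (1 IMPLIES 1))) -> 0
  row 8 [1000]: ((1 IMPLIES (NOT 0 AND 0)) IMPLIES ((0 XOR 0) AND (0 IMPLIES 0))) -> 1
  row 9 [1001]: ((1 IMPLIES (NOT 0 AND 0)) IMPLIES ((0 XOR 1) AND (0 IMPLIES 0))) -> 1
  row 10 [1010]: ((1 IMPLIES (NOT 1 AND 1)) IMPLIES ((0 XOR 0) AND (1 IMPLIES 1))) -> 1
  row 11 [1011]: ((1 IMPLIES (NOT 1 AND 1)) IMPLIES ((0 XOR 1) AND (1 IMPLIES 1))) -> 1
  row 12 [1100]: ((1 IMPLIES (NOT 0 AND 0)) IMPLIES ((1 XOR 0) AND (0 IMPLIES 0))) -> 1
  row 13 [1101]: ((1 IMPLIES (NOT 0 AND 0)) IMPLIES ((1 XOR 1) AND (0 IMPLIES 0))) -> 1
  row 14 [1110]: ((1 IMPLIES (NOT 1 AND 1)) IMPLIES ((1 XOR 0) AND (1 IMPLIES 1))) -> 1
  row 15 [1111]: ((1 IMPLIES (NOT 1 AND 1)) IMPLIES ((1 XOR 1) AND (1 IMPLIES 1))) -> 1
Full result column, 4 rows per line (P1,P2 fixed per line; P3,P4 runs 00..11 left to right):
  rows 0-3 [P1,P2=00]: 0101  = hex 5
  rows 4-7 [P1,P2=01]: 1010  = hex A
  rows 8-11 [P1,P2=10]: 1111  = hex F
  rows 12-15 [P1,P2=11]: 1111  = hex F
Output column (row 0 .. row 15) = 0101101011111111
Output column grouped in 4s = 0101 1010 1111 1111 = 0x5AFF
Convert to decimal digit by digit (value = value*16 + digit):
  5 -> 5
  5*16 + 10 (A) = 90
  90*16 + 15 (F) = 1455
  1455*16 + 15 (F) = 23295
Decimal = 23295

23295
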